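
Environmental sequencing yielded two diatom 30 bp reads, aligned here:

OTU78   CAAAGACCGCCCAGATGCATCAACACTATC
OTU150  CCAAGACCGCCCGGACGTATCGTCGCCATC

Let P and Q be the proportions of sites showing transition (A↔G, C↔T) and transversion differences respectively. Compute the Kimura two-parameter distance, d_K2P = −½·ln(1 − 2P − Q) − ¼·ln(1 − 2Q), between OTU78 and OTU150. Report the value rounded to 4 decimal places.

0.3501

The sequences differ at positions 2 (A/C, transversion), 13 (A/G, transition), 16 (T/C, transition), 18 (C/T, transition), 22 (A/G, transition), 23 (A/T, transversion), 25 (A/G, transition), 27 (T/C, transition).
Of the 8 differences, 6 transitions and 2 transversions over 30 sites: P = 6/30 = 0.200000, Q = 2/30 = 0.066667.
d = −0.5·ln(0.533333) − 0.25·ln(0.866666) = −0.5·(-0.628609) − 0.25·(-0.143102) = 0.3501.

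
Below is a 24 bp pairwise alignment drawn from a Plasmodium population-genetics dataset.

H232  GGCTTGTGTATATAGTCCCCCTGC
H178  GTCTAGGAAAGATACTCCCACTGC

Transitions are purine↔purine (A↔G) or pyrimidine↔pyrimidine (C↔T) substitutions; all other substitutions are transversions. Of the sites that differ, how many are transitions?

The sequences differ at positions 2 (G/T, transversion), 5 (T/A, transversion), 7 (T/G, transversion), 8 (G/A, transition), 9 (T/A, transversion), 11 (T/G, transversion), 15 (G/C, transversion), 20 (C/A, transversion).
Of the 8 differences, 1 transition and 7 transversions, so the answer is 1.

1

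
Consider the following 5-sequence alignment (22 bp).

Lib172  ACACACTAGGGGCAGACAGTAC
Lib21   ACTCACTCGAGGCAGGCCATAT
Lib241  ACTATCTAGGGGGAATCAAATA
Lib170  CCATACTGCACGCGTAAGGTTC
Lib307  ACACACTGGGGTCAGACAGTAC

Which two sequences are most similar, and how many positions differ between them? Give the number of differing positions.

2

Pairwise Hamming distances:
  Lib172 vs Lib21: 7
  Lib172 vs Lib241: 10
  Lib172 vs Lib170: 11
  Lib172 vs Lib307: 2
  Lib21 vs Lib241: 11
  Lib21 vs Lib170: 14
  Lib21 vs Lib307: 8
  Lib241 vs Lib170: 17
  Lib241 vs Lib307: 12
  Lib170 vs Lib307: 11
The smallest is 2, between Lib172 and Lib307.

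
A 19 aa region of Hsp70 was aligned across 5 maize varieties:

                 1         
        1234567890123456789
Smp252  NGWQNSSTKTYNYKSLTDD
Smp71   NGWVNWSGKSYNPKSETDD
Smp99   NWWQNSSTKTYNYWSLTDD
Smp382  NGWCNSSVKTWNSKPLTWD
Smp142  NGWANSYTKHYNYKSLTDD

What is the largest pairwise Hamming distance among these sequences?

9

Pairwise Hamming distances:
  Smp252 vs Smp71: 6
  Smp252 vs Smp99: 2
  Smp252 vs Smp382: 6
  Smp252 vs Smp142: 3
  Smp71 vs Smp99: 8
  Smp71 vs Smp382: 9
  Smp71 vs Smp142: 7
  Smp99 vs Smp382: 8
  Smp99 vs Smp142: 5
  Smp382 vs Smp142: 8
The largest is 9, between Smp71 and Smp382.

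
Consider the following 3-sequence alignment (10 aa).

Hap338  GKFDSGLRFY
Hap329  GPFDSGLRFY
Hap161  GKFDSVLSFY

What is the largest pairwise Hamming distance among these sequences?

Pairwise Hamming distances:
  Hap338 vs Hap329: 1
  Hap338 vs Hap161: 2
  Hap329 vs Hap161: 3
The largest is 3, between Hap329 and Hap161.

3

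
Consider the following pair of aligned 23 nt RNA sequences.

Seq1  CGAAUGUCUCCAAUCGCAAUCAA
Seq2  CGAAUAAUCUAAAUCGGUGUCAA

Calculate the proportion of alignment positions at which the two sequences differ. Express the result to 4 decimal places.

0.3913

The sequences differ at positions 6 (G/A), 7 (U/A), 8 (C/U), 9 (U/C), 10 (C/U), 11 (C/A), 17 (C/G), 18 (A/U), 19 (A/G).
There are 9 differences over 23 sites, so p = 9/23 = 0.3913.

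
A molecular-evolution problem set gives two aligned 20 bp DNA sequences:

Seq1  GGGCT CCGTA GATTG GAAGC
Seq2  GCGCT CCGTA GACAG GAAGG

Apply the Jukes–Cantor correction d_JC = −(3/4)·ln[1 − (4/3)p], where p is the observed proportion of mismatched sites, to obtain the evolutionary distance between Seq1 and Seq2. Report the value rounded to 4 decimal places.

Differing sites — 2:G/C; 13:T/C; 14:T/A; 20:C/G.
p = 4/20 = 0.200000.
d = −0.75 · ln(1 − (4/3)·0.200000) = −0.75 · ln(0.733333) = −0.75 · (-0.310155) = 0.2326.

0.2326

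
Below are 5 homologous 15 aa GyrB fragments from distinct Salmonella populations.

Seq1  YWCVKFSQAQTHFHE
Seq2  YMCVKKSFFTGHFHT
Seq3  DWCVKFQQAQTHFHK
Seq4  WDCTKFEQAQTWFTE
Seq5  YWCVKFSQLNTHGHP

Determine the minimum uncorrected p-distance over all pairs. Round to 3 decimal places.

Pairwise Hamming distances:
  Seq1 vs Seq2: 7
  Seq1 vs Seq3: 3
  Seq1 vs Seq4: 6
  Seq1 vs Seq5: 4
  Seq2 vs Seq3: 9
  Seq2 vs Seq4: 12
  Seq2 vs Seq5: 8
  Seq3 vs Seq4: 7
  Seq3 vs Seq5: 6
  Seq4 vs Seq5: 10
The smallest is 3 mismatches, between Seq1 and Seq3; p = 3/15 = 0.200.

0.200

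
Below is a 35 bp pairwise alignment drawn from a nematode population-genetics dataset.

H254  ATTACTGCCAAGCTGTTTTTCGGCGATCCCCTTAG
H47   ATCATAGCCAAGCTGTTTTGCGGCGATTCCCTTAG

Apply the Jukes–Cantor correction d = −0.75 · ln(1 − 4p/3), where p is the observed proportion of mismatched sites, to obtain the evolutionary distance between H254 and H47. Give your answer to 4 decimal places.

Differing sites — 3:T/C; 5:C/T; 6:T/A; 20:T/G; 28:C/T.
p = 5/35 = 0.142857.
d = −0.75 · ln(1 − (4/3)·0.142857) = −0.75 · ln(0.809524) = −0.75 · (-0.211309) = 0.1585.

0.1585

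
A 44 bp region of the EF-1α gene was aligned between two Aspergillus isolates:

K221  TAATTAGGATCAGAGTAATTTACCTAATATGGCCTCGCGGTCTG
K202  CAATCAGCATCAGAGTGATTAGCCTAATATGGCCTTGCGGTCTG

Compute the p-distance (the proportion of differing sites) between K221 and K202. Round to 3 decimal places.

0.159

Differing sites — 1:T/C; 5:T/C; 8:G/C; 17:A/G; 21:T/A; 22:A/G; 36:C/T.
There are 7 differences over 44 sites, so p = 7/44 = 0.159.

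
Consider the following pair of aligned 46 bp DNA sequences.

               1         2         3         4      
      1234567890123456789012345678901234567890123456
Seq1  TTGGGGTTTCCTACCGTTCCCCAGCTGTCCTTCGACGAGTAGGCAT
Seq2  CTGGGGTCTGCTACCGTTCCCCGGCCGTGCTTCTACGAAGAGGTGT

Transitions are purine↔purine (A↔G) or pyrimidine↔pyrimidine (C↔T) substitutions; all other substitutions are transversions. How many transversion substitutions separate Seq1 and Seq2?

Differing sites — 1:T/C (Ti); 8:T/C (Ti); 10:C/G (Tv); 23:A/G (Ti); 26:T/C (Ti); 29:C/G (Tv); 34:G/T (Tv); 39:G/A (Ti); 40:T/G (Tv); 44:C/T (Ti); 45:A/G (Ti).
Of the 11 differences, 7 transitions and 4 transversions, so the answer is 4.

4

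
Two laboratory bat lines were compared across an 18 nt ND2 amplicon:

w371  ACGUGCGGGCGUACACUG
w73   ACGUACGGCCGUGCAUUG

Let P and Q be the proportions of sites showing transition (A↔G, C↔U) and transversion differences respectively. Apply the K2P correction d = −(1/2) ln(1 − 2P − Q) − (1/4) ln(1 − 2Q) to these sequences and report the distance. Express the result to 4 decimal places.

0.2757

The sequences differ at positions 5 (G/A, transition), 9 (G/C, transversion), 13 (A/G, transition), 16 (C/U, transition).
Of the 4 differences, 3 transitions and 1 transversion over 18 sites: P = 3/18 = 0.166667, Q = 1/18 = 0.055556.
d = −0.5·ln(0.611110) − 0.25·ln(0.888888) = −0.5·(-0.492478) − 0.25·(-0.117784) = 0.2757.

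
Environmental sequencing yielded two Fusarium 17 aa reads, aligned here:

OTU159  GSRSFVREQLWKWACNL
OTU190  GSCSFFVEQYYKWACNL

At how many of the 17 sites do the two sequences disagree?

Differing sites — 3:R/C; 6:V/F; 7:R/V; 10:L/Y; 11:W/Y.
That gives 5 mismatches out of 17 aligned sites, so the Hamming distance is 5.

5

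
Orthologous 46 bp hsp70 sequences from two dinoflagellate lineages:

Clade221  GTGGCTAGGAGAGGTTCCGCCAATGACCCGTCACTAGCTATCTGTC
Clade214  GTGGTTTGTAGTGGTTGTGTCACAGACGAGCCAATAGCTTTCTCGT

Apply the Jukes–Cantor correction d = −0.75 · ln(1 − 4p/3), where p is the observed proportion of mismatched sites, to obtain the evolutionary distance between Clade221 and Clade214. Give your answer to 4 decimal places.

The sequences differ at positions 5 (C/T), 7 (A/T), 9 (G/T), 12 (A/T), 17 (C/G), 18 (C/T), 20 (C/T), 23 (A/C), 24 (T/A), 28 (C/G), 29 (C/A), 31 (T/C), 34 (C/A), 40 (A/T), 44 (G/C), 45 (T/G), 46 (C/T).
p = 17/46 = 0.369565.
d = −0.75 · ln(1 − (4/3)·0.369565) = −0.75 · ln(0.507247) = −0.75 · (-0.678757) = 0.5091.

0.5091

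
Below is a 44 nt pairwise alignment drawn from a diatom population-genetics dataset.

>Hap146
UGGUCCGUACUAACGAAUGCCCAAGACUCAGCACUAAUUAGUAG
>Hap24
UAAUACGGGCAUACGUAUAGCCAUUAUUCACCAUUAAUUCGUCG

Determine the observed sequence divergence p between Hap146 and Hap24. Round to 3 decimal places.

Differing sites — 2:G/A; 3:G/A; 5:C/A; 8:U/G; 9:A/G; 11:U/A; 12:A/U; 16:A/U; 19:G/A; 20:C/G; 24:A/U; 25:G/U; 27:C/U; 31:G/C; 34:C/U; 40:A/C; 43:A/C.
There are 17 differences over 44 sites, so p = 17/44 = 0.386.

0.386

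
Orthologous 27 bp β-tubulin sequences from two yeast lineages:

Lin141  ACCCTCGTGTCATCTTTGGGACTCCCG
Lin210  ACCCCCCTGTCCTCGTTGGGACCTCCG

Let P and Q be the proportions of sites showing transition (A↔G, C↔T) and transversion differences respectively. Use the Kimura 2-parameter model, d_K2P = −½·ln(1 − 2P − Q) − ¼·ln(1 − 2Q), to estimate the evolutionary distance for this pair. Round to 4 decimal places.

0.2656

Mismatches occur at site 5 (T↔C, transition), site 7 (G↔C, transversion), site 12 (A↔C, transversion), site 15 (T↔G, transversion), site 23 (T↔C, transition), site 24 (C↔T, transition).
Of the 6 differences, 3 transitions and 3 transversions over 27 sites: P = 3/27 = 0.111111, Q = 3/27 = 0.111111.
d = −0.5·ln(0.666667) − 0.25·ln(0.777778) = −0.5·(-0.405465) − 0.25·(-0.251314) = 0.2656.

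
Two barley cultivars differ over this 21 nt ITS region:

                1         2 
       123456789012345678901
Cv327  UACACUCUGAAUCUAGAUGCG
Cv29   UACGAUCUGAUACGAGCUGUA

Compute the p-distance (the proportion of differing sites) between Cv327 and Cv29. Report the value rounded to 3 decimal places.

The sequences differ at positions 4 (A/G), 5 (C/A), 11 (A/U), 12 (U/A), 14 (U/G), 17 (A/C), 20 (C/U), 21 (G/A).
There are 8 differences over 21 sites, so p = 8/21 = 0.381.

0.381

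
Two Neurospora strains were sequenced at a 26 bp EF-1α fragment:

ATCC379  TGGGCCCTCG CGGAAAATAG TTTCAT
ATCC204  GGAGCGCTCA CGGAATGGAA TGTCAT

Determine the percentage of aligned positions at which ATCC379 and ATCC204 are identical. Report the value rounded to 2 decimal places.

Mismatches occur at site 1 (T↔G), site 3 (G↔A), site 6 (C↔G), site 10 (G↔A), site 16 (A↔T), site 17 (A↔G), site 18 (T↔G), site 20 (G↔A), site 22 (T↔G).
17 of the 26 sites match, so the percent identity is 17/26 × 100 = 65.38%.

65.38%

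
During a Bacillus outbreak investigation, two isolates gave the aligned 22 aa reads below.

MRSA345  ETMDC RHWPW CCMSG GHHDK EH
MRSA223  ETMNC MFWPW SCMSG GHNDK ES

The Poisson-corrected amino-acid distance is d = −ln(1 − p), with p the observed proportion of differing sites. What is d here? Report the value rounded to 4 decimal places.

0.3185

The sequences differ at positions 4 (D/N), 6 (R/M), 7 (H/F), 11 (C/S), 18 (H/N), 22 (H/S).
p = 6/22 = 0.272727.
d = −ln(1 − 0.272727) = −ln(0.727273) = 0.3185.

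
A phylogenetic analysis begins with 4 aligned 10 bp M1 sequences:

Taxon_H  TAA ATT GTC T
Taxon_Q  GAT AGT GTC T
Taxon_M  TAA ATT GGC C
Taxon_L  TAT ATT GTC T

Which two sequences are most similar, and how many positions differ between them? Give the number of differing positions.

1

Pairwise Hamming distances:
  Taxon_H vs Taxon_Q: 3
  Taxon_H vs Taxon_M: 2
  Taxon_H vs Taxon_L: 1
  Taxon_Q vs Taxon_M: 5
  Taxon_Q vs Taxon_L: 2
  Taxon_M vs Taxon_L: 3
The smallest is 1, between Taxon_H and Taxon_L.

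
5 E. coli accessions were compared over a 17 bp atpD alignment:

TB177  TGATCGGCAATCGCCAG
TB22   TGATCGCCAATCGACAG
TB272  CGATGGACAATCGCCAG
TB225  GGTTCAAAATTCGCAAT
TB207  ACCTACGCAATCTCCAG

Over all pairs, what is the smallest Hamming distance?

Pairwise Hamming distances:
  TB177 vs TB22: 2
  TB177 vs TB272: 3
  TB177 vs TB225: 8
  TB177 vs TB207: 6
  TB22 vs TB272: 4
  TB22 vs TB225: 9
  TB22 vs TB207: 8
  TB272 vs TB225: 8
  TB272 vs TB207: 7
  TB225 vs TB207: 11
The smallest is 2, between TB177 and TB22.

2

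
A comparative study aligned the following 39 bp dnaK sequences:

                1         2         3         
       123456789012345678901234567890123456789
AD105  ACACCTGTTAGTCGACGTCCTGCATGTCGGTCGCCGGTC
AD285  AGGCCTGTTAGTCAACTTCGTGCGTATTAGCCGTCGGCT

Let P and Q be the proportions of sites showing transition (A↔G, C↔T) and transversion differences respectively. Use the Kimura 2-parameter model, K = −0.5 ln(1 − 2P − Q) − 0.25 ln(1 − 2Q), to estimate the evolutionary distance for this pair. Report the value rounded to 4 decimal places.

Differing sites — 2:C/G (Tv); 3:A/G (Ti); 14:G/A (Ti); 17:G/T (Tv); 20:C/G (Tv); 24:A/G (Ti); 26:G/A (Ti); 28:C/T (Ti); 29:G/A (Ti); 31:T/C (Ti); 34:C/T (Ti); 38:T/C (Ti); 39:C/T (Ti).
Of the 13 differences, 10 transitions and 3 transversions over 39 sites: P = 10/39 = 0.256410, Q = 3/39 = 0.076923.
d = −0.5·ln(0.410257) − 0.25·ln(0.846154) = −0.5·(-0.890971) − 0.25·(-0.167054) = 0.4872.

0.4872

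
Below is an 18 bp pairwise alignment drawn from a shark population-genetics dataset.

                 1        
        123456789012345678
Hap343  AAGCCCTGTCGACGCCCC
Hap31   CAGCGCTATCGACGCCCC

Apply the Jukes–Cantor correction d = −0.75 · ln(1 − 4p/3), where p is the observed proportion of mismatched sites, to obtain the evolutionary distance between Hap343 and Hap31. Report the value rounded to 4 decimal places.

0.1885

The sequences differ at positions 1 (A/C), 5 (C/G), 8 (G/A).
p = 3/18 = 0.166667.
d = −0.75 · ln(1 − (4/3)·0.166667) = −0.75 · ln(0.777777) = −0.75 · (-0.251315) = 0.1885.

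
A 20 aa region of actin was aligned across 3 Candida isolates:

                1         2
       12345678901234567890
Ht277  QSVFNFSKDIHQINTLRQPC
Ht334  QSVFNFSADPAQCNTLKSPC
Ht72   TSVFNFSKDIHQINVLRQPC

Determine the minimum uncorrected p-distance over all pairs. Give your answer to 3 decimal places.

0.100

Pairwise Hamming distances:
  Ht277 vs Ht334: 6
  Ht277 vs Ht72: 2
  Ht334 vs Ht72: 8
The smallest is 2 mismatches, between Ht277 and Ht72; p = 2/20 = 0.100.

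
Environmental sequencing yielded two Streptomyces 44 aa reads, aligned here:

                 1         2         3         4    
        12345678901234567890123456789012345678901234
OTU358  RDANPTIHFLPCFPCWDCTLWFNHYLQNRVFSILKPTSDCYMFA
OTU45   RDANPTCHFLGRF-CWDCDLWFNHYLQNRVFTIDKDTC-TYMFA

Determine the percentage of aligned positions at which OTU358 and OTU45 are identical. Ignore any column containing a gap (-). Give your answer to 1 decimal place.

78.6%

Excluding the 2 gap columns leaves 42 comparable sites.
Mismatches occur at site 7 (I→C), site 11 (P→G), site 12 (C→R), site 19 (T→D), site 32 (S→T), site 34 (L→D), site 36 (P→D), site 38 (S→C), site 40 (C→T).
33 of the 42 comparable sites match, so the percent identity is 33/42 × 100 = 78.6%.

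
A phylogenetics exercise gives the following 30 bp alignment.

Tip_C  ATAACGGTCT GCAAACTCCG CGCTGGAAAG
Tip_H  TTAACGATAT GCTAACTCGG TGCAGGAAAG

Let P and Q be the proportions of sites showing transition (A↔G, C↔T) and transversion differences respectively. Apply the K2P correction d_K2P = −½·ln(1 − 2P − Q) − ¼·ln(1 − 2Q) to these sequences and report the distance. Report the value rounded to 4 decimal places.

Mismatches occur at site 1 (A/T, transversion), site 7 (G/A, transition), site 9 (C/A, transversion), site 13 (A/T, transversion), site 19 (C/G, transversion), site 21 (C/T, transition), site 24 (T/A, transversion).
Of the 7 differences, 2 transitions and 5 transversions over 30 sites: P = 2/30 = 0.066667, Q = 5/30 = 0.166667.
d = −0.5·ln(0.699999) − 0.25·ln(0.666666) = −0.5·(-0.356676) − 0.25·(-0.405466) = 0.2797.

0.2797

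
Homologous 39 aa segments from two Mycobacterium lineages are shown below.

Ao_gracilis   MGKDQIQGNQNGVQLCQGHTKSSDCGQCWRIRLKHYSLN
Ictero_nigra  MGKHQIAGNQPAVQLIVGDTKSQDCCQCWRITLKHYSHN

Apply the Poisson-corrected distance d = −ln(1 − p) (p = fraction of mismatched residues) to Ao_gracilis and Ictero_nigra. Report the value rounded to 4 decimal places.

Differing sites — 4:D/H; 7:Q/A; 11:N/P; 12:G/A; 16:C/I; 17:Q/V; 19:H/D; 23:S/Q; 26:G/C; 32:R/T; 38:L/H.
p = 11/39 = 0.282051.
d = −ln(1 − 0.282051) = −ln(0.717949) = 0.3314.

0.3314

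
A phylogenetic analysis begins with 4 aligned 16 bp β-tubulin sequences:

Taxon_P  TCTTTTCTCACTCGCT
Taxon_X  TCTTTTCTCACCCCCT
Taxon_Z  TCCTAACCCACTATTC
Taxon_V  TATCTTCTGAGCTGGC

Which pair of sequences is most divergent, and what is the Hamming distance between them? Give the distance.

12

Pairwise Hamming distances:
  Taxon_P vs Taxon_X: 2
  Taxon_P vs Taxon_Z: 8
  Taxon_P vs Taxon_V: 8
  Taxon_X vs Taxon_Z: 9
  Taxon_X vs Taxon_V: 8
  Taxon_Z vs Taxon_V: 12
The largest is 12, between Taxon_Z and Taxon_V.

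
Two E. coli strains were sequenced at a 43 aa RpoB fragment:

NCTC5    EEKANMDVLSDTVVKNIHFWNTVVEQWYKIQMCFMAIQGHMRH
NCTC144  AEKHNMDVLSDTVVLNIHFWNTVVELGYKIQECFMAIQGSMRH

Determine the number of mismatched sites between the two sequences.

7

Mismatches occur at site 1 (E/A), site 4 (A/H), site 15 (K/L), site 26 (Q/L), site 27 (W/G), site 32 (M/E), site 40 (H/S).
That gives 7 mismatches out of 43 aligned sites, so the Hamming distance is 7.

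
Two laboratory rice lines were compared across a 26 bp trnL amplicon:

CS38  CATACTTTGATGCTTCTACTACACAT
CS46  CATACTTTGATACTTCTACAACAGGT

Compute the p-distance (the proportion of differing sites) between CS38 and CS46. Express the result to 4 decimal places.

0.1538

The sequences differ at positions 12 (G/A), 20 (T/A), 24 (C/G), 25 (A/G).
There are 4 differences over 26 sites, so p = 4/26 = 0.1538.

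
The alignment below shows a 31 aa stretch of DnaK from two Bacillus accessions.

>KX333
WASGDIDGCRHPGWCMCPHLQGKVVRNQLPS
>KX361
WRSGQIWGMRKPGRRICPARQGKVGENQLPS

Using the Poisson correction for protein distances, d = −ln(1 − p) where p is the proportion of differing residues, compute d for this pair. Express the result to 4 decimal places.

0.4895

Differing sites — 2:A/R; 5:D/Q; 7:D/W; 9:C/M; 11:H/K; 14:W/R; 15:C/R; 16:M/I; 19:H/A; 20:L/R; 25:V/G; 26:R/E.
p = 12/31 = 0.387097.
d = −ln(1 − 0.387097) = −ln(0.612903) = 0.4895.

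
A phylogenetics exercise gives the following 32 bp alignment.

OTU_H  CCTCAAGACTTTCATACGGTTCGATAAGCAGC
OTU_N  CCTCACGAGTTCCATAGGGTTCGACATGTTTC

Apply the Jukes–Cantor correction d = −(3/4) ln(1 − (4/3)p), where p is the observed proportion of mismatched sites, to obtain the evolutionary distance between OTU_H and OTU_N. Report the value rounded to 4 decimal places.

0.3525

Differing sites — 6:A/C; 9:C/G; 12:T/C; 17:C/G; 25:T/C; 27:A/T; 29:C/T; 30:A/T; 31:G/T.
p = 9/32 = 0.281250.
d = −0.75 · ln(1 − (4/3)·0.281250) = −0.75 · ln(0.625000) = −0.75 · (-0.470004) = 0.3525.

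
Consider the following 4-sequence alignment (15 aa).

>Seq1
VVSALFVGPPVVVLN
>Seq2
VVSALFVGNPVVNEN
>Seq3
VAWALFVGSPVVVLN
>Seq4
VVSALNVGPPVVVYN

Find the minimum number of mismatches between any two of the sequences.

2

Pairwise Hamming distances:
  Seq1 vs Seq2: 3
  Seq1 vs Seq3: 3
  Seq1 vs Seq4: 2
  Seq2 vs Seq3: 5
  Seq2 vs Seq4: 4
  Seq3 vs Seq4: 5
The smallest is 2, between Seq1 and Seq4.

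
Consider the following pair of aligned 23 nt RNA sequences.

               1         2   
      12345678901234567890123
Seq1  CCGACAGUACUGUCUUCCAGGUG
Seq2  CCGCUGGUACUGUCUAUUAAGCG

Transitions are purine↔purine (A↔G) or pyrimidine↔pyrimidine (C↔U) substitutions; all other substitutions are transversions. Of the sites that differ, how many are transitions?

Mismatches occur at site 4 (A/C, transversion), site 5 (C/U, transition), site 6 (A/G, transition), site 16 (U/A, transversion), site 17 (C/U, transition), site 18 (C/U, transition), site 20 (G/A, transition), site 22 (U/C, transition).
Of the 8 differences, 6 transitions and 2 transversions, so the answer is 6.

6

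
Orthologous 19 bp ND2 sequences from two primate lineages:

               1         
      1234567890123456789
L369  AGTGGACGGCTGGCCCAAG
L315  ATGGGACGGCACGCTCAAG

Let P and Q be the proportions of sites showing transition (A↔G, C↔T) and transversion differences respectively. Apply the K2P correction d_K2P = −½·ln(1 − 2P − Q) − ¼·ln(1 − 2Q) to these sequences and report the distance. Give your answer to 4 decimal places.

0.3264

The sequences differ at positions 2 (G/T, transversion), 3 (T/G, transversion), 11 (T/A, transversion), 12 (G/C, transversion), 15 (C/T, transition).
Of the 5 differences, 1 transition and 4 transversions over 19 sites: P = 1/19 = 0.052632, Q = 4/19 = 0.210526.
d = −0.5·ln(0.684210) − 0.25·ln(0.578948) = −0.5·(-0.379490) − 0.25·(-0.546543) = 0.3264.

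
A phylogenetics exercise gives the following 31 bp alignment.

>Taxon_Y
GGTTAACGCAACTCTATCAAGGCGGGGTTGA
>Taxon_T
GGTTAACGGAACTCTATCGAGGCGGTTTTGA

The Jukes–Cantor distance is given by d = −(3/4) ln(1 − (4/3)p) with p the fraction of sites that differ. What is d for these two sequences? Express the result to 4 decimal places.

Differing sites — 9:C/G; 19:A/G; 26:G/T; 27:G/T.
p = 4/31 = 0.129032.
d = −0.75 · ln(1 − (4/3)·0.129032) = −0.75 · ln(0.827957) = −0.75 · (-0.188794) = 0.1416.

0.1416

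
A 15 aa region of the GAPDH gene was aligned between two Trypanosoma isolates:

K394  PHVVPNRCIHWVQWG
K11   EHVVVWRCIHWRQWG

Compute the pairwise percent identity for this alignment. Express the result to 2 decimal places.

73.33%

The sequences differ at positions 1 (P/E), 5 (P/V), 6 (N/W), 12 (V/R).
11 of the 15 sites match, so the percent identity is 11/15 × 100 = 73.33%.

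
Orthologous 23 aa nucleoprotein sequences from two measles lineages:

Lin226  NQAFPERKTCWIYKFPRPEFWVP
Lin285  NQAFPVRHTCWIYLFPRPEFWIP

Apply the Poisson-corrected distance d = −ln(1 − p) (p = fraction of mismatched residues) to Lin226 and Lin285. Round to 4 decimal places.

0.1911

The sequences differ at positions 6 (E/V), 8 (K/H), 14 (K/L), 22 (V/I).
p = 4/23 = 0.173913.
d = −ln(1 − 0.173913) = −ln(0.826087) = 0.1911.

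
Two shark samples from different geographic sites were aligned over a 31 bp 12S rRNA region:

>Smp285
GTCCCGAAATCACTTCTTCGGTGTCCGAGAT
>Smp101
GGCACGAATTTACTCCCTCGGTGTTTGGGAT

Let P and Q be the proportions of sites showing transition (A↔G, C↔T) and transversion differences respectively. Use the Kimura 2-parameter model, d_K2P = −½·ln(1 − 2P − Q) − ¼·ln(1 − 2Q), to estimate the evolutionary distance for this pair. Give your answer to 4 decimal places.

Differing sites — 2:T/G (Tv); 4:C/A (Tv); 9:A/T (Tv); 11:C/T (Ti); 15:T/C (Ti); 17:T/C (Ti); 25:C/T (Ti); 26:C/T (Ti); 28:A/G (Ti).
Of the 9 differences, 6 transitions and 3 transversions over 31 sites: P = 6/31 = 0.193548, Q = 3/31 = 0.096774.
d = −0.5·ln(0.516130) − 0.25·ln(0.806452) = −0.5·(-0.661397) − 0.25·(-0.215111) = 0.3845.

0.3845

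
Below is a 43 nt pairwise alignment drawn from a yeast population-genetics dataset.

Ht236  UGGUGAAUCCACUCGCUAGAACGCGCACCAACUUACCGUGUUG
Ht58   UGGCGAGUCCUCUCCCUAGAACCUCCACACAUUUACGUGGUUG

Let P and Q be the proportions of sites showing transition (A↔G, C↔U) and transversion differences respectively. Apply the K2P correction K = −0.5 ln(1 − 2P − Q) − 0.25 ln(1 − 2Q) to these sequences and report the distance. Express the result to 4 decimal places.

The sequences differ at positions 4 (U/C, transition), 7 (A/G, transition), 11 (A/U, transversion), 15 (G/C, transversion), 23 (G/C, transversion), 24 (C/U, transition), 25 (G/C, transversion), 29 (C/A, transversion), 30 (A/C, transversion), 32 (C/U, transition), 37 (C/G, transversion), 38 (G/U, transversion), 39 (U/G, transversion).
Of the 13 differences, 4 transitions and 9 transversions over 43 sites: P = 4/43 = 0.093023, Q = 9/43 = 0.209302.
d = −0.5·ln(0.604652) − 0.25·ln(0.581396) = −0.5·(-0.503102) − 0.25·(-0.542323) = 0.3871.

0.3871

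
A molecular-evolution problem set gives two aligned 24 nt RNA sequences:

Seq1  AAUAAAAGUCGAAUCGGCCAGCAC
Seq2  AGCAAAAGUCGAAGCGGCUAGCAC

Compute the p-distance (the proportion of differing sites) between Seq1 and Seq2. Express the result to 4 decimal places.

0.1667

The sequences differ at positions 2 (A/G), 3 (U/C), 14 (U/G), 19 (C/U).
There are 4 differences over 24 sites, so p = 4/24 = 0.1667.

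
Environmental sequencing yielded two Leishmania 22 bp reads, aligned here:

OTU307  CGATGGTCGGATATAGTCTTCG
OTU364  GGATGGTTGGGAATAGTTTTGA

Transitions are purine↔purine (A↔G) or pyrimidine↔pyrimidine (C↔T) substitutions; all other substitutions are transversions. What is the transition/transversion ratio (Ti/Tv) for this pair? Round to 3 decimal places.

1.333

Mismatches occur at site 1 (C→G, transversion), site 8 (C→T, transition), site 11 (A→G, transition), site 12 (T→A, transversion), site 18 (C→T, transition), site 21 (C→G, transversion), site 22 (G→A, transition).
Of the 7 differences, 4 transitions and 3 transversions, so Ti/Tv = 4/3 = 1.333.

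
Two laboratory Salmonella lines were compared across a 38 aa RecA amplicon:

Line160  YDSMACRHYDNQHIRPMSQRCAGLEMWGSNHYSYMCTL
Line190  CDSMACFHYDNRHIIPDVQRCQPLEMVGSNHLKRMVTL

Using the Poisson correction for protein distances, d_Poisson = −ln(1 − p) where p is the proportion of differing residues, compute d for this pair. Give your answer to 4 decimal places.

0.4187

Differing sites — 1:Y/C; 7:R/F; 12:Q/R; 15:R/I; 17:M/D; 18:S/V; 22:A/Q; 23:G/P; 27:W/V; 32:Y/L; 33:S/K; 34:Y/R; 36:C/V.
p = 13/38 = 0.342105.
d = −ln(1 − 0.342105) = −ln(0.657895) = 0.4187.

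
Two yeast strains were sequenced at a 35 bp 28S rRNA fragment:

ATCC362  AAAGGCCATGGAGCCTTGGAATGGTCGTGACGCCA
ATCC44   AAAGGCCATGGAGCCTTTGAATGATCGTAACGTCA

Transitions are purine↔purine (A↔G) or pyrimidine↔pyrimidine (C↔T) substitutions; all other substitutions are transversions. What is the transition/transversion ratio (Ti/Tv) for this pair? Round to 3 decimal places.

3.000

Mismatches occur at site 18 (G/T, transversion), site 24 (G/A, transition), site 29 (G/A, transition), site 33 (C/T, transition).
Of the 4 differences, 3 transitions and 1 transversion, so Ti/Tv = 3/1 = 3.000.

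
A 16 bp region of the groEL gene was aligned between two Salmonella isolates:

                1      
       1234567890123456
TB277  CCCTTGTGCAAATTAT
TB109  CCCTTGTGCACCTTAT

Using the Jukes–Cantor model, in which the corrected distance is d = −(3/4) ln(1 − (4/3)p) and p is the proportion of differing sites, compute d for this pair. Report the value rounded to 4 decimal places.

0.1367

Mismatches occur at site 11 (A↔C), site 12 (A↔C).
p = 2/16 = 0.125000.
d = −0.75 · ln(1 − (4/3)·0.125000) = −0.75 · ln(0.833333) = −0.75 · (-0.182322) = 0.1367.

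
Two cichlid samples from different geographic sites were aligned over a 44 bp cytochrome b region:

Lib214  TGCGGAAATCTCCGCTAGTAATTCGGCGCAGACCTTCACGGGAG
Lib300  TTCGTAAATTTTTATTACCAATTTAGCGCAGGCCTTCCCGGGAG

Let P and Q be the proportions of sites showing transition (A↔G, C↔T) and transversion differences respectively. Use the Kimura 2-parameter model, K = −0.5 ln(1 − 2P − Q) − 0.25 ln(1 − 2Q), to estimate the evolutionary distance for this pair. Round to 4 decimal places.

Differing sites — 2:G/T (Tv); 5:G/T (Tv); 10:C/T (Ti); 12:C/T (Ti); 13:C/T (Ti); 14:G/A (Ti); 15:C/T (Ti); 18:G/C (Tv); 19:T/C (Ti); 24:C/T (Ti); 25:G/A (Ti); 32:A/G (Ti); 38:A/C (Tv).
Of the 13 differences, 9 transitions and 4 transversions over 44 sites: P = 9/44 = 0.204545, Q = 4/44 = 0.090909.
d = −0.5·ln(0.500001) − 0.25·ln(0.818182) = −0.5·(-0.693145) − 0.25·(-0.200670) = 0.3967.

0.3967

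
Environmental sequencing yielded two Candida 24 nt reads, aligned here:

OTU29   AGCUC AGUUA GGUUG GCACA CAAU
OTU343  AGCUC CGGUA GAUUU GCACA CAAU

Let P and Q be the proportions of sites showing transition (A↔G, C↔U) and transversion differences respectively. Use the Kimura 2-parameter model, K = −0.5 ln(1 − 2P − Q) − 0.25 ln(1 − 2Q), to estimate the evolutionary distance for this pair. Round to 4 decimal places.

The sequences differ at positions 6 (A/C, transversion), 8 (U/G, transversion), 12 (G/A, transition), 15 (G/U, transversion).
Of the 4 differences, 1 transition and 3 transversions over 24 sites: P = 1/24 = 0.041667, Q = 3/24 = 0.125000.
d = −0.5·ln(0.791666) − 0.25·ln(0.750000) = −0.5·(-0.233616) − 0.25·(-0.287682) = 0.1887.

0.1887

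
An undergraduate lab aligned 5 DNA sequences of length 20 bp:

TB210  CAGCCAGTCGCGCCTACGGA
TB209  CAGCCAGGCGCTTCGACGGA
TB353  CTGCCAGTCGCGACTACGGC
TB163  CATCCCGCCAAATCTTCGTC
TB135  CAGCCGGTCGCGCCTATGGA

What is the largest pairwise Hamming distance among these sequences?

11

Pairwise Hamming distances:
  TB210 vs TB209: 4
  TB210 vs TB353: 3
  TB210 vs TB163: 10
  TB210 vs TB135: 2
  TB209 vs TB353: 6
  TB209 vs TB163: 10
  TB209 vs TB135: 6
  TB353 vs TB163: 10
  TB353 vs TB135: 5
  TB163 vs TB135: 11
The largest is 11, between TB163 and TB135.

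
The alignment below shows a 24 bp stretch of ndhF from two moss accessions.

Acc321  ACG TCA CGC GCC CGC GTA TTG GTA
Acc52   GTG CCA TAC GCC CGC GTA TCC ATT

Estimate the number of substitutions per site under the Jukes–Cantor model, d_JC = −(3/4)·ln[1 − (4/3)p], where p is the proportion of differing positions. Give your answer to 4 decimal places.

The sequences differ at positions 1 (A/G), 2 (C/T), 4 (T/C), 7 (C/T), 8 (G/A), 20 (T/C), 21 (G/C), 22 (G/A), 24 (A/T).
p = 9/24 = 0.375000.
d = −0.75 · ln(1 − (4/3)·0.375000) = −0.75 · ln(0.500000) = −0.75 · (-0.693147) = 0.5199.

0.5199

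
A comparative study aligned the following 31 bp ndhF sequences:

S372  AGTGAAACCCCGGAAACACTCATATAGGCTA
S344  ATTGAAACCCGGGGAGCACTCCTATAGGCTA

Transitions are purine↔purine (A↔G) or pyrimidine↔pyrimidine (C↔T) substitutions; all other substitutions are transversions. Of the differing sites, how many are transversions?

Differing sites — 2:G/T (Tv); 11:C/G (Tv); 14:A/G (Ti); 16:A/G (Ti); 22:A/C (Tv).
Of the 5 differences, 2 transitions and 3 transversions, so the answer is 3.

3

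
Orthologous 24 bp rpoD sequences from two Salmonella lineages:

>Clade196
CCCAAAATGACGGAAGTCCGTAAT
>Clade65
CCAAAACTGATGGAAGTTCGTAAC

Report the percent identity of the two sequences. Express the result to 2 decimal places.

The sequences differ at positions 3 (C/A), 7 (A/C), 11 (C/T), 18 (C/T), 24 (T/C).
19 of the 24 sites match, so the percent identity is 19/24 × 100 = 79.17%.

79.17%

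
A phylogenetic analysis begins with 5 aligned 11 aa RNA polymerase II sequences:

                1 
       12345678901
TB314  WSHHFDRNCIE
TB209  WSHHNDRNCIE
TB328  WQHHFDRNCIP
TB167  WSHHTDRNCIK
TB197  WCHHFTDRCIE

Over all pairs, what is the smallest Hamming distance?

Pairwise Hamming distances:
  TB314 vs TB209: 1
  TB314 vs TB328: 2
  TB314 vs TB167: 2
  TB314 vs TB197: 4
  TB209 vs TB328: 3
  TB209 vs TB167: 2
  TB209 vs TB197: 5
  TB328 vs TB167: 3
  TB328 vs TB197: 5
  TB167 vs TB197: 6
The smallest is 1, between TB314 and TB209.

1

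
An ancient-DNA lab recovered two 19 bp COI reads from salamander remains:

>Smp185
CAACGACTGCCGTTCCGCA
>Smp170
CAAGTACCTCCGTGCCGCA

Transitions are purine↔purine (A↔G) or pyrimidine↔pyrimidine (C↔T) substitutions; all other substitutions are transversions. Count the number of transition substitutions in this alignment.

The sequences differ at positions 4 (C/G, transversion), 5 (G/T, transversion), 8 (T/C, transition), 9 (G/T, transversion), 14 (T/G, transversion).
Of the 5 differences, 1 transition and 4 transversions, so the answer is 1.

1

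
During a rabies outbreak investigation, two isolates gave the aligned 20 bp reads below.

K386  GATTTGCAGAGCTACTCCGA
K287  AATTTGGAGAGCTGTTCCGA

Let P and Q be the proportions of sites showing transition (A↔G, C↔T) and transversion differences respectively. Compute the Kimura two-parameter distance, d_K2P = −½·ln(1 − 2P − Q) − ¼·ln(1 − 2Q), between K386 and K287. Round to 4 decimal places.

0.2417

Differing sites — 1:G/A (Ti); 7:C/G (Tv); 14:A/G (Ti); 15:C/T (Ti).
Of the 4 differences, 3 transitions and 1 transversion over 20 sites: P = 3/20 = 0.150000, Q = 1/20 = 0.050000.
d = −0.5·ln(0.650000) − 0.25·ln(0.900000) = −0.5·(-0.430783) − 0.25·(-0.105361) = 0.2417.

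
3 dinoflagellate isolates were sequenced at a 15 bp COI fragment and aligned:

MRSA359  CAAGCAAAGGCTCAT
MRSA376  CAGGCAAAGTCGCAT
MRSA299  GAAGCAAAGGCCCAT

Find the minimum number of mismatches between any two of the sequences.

2

Pairwise Hamming distances:
  MRSA359 vs MRSA376: 3
  MRSA359 vs MRSA299: 2
  MRSA376 vs MRSA299: 4
The smallest is 2, between MRSA359 and MRSA299.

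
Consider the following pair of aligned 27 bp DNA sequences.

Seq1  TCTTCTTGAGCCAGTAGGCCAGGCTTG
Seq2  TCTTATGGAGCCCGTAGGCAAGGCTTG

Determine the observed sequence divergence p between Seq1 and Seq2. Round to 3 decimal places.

The sequences differ at positions 5 (C/A), 7 (T/G), 13 (A/C), 20 (C/A).
There are 4 differences over 27 sites, so p = 4/27 = 0.148.

0.148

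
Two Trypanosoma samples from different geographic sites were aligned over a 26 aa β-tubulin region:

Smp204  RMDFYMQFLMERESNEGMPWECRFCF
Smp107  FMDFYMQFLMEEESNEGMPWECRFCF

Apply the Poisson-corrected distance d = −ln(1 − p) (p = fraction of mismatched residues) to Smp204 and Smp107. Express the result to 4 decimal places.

The sequences differ at positions 1 (R/F), 12 (R/E).
p = 2/26 = 0.076923.
d = −ln(1 − 0.076923) = −ln(0.923077) = 0.0800.

0.0800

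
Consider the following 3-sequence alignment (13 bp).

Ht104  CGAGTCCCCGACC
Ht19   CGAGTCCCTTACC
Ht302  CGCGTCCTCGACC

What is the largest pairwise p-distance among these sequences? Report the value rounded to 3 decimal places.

0.308

Pairwise Hamming distances:
  Ht104 vs Ht19: 2
  Ht104 vs Ht302: 2
  Ht19 vs Ht302: 4
The largest is 4 mismatches, between Ht19 and Ht302; p = 4/13 = 0.308.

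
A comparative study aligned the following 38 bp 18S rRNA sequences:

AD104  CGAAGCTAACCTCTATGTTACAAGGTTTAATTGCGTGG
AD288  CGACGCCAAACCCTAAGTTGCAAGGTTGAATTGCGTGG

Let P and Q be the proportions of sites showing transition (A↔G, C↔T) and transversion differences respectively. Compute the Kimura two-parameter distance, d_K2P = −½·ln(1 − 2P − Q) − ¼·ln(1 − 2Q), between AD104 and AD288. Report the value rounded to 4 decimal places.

Mismatches occur at site 4 (A→C, transversion), site 7 (T→C, transition), site 10 (C→A, transversion), site 12 (T→C, transition), site 16 (T→A, transversion), site 20 (A→G, transition), site 28 (T→G, transversion).
Of the 7 differences, 3 transitions and 4 transversions over 38 sites: P = 3/38 = 0.078947, Q = 4/38 = 0.105263.
d = −0.5·ln(0.736843) − 0.25·ln(0.789474) = −0.5·(-0.305380) − 0.25·(-0.236388) = 0.2118.

0.2118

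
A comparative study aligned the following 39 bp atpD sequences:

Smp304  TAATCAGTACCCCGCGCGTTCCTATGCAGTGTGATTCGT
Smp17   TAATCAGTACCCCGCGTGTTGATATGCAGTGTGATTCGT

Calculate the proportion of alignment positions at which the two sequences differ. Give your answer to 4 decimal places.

0.0769

Mismatches occur at site 17 (C→T), site 21 (C→G), site 22 (C→A).
There are 3 differences over 39 sites, so p = 3/39 = 0.0769.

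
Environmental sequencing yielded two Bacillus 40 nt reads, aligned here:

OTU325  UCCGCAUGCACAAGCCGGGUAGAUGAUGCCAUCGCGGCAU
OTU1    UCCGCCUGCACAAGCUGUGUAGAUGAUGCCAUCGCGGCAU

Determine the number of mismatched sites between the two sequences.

3

The sequences differ at positions 6 (A/C), 16 (C/U), 18 (G/U).
That gives 3 mismatches out of 40 aligned sites, so the Hamming distance is 3.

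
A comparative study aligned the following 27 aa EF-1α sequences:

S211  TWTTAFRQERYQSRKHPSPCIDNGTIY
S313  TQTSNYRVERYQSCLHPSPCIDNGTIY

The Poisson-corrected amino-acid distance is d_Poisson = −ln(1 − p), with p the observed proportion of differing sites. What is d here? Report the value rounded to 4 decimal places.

0.3001

Mismatches occur at site 2 (W/Q), site 4 (T/S), site 5 (A/N), site 6 (F/Y), site 8 (Q/V), site 14 (R/C), site 15 (K/L).
p = 7/27 = 0.259259.
d = −ln(1 − 0.259259) = −ln(0.740741) = 0.3001.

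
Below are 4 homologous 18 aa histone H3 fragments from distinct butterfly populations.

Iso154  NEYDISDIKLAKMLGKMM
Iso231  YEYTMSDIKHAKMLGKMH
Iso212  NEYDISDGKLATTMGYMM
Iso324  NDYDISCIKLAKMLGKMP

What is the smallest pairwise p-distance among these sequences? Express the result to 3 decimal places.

Pairwise Hamming distances:
  Iso154 vs Iso231: 5
  Iso154 vs Iso212: 5
  Iso154 vs Iso324: 3
  Iso231 vs Iso212: 10
  Iso231 vs Iso324: 7
  Iso212 vs Iso324: 8
The smallest is 3 mismatches, between Iso154 and Iso324; p = 3/18 = 0.167.

0.167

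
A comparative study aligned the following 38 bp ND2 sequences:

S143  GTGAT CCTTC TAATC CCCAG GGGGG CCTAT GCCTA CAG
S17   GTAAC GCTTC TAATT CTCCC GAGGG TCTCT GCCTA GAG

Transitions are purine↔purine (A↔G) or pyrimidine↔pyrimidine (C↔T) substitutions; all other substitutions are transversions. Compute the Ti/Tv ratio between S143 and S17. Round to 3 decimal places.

Differing sites — 3:G/A (Ti); 5:T/C (Ti); 6:C/G (Tv); 15:C/T (Ti); 17:C/T (Ti); 19:A/C (Tv); 20:G/C (Tv); 22:G/A (Ti); 26:C/T (Ti); 29:A/C (Tv); 36:C/G (Tv).
Of the 11 differences, 6 transitions and 5 transversions, so Ti/Tv = 6/5 = 1.200.

1.200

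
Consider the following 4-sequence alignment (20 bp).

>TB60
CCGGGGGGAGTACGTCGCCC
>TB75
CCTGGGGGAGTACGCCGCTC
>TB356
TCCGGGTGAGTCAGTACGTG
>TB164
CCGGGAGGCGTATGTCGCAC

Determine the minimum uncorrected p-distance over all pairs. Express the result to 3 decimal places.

0.150

Pairwise Hamming distances:
  TB60 vs TB75: 3
  TB60 vs TB356: 10
  TB60 vs TB164: 4
  TB75 vs TB356: 10
  TB75 vs TB164: 6
  TB356 vs TB164: 12
The smallest is 3 mismatches, between TB60 and TB75; p = 3/20 = 0.150.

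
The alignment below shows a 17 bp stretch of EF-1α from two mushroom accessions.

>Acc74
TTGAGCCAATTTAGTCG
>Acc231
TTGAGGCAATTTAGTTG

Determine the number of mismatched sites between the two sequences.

2

Differing sites — 6:C/G; 16:C/T.
That gives 2 mismatches out of 17 aligned sites, so the Hamming distance is 2.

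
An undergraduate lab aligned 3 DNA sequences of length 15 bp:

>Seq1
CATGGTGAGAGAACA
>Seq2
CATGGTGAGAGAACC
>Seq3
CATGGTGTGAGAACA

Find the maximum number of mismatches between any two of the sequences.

Pairwise Hamming distances:
  Seq1 vs Seq2: 1
  Seq1 vs Seq3: 1
  Seq2 vs Seq3: 2
The largest is 2, between Seq2 and Seq3.

2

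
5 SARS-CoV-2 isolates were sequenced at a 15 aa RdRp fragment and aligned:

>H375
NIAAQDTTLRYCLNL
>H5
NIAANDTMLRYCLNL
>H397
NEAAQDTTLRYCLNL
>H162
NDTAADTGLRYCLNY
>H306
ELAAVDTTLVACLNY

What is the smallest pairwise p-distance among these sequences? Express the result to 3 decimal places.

0.067

Pairwise Hamming distances:
  H375 vs H5: 2
  H375 vs H397: 1
  H375 vs H162: 5
  H375 vs H306: 6
  H5 vs H397: 3
  H5 vs H162: 5
  H5 vs H306: 7
  H397 vs H162: 5
  H397 vs H306: 6
  H162 vs H306: 7
The smallest is 1 mismatch, between H375 and H397; p = 1/15 = 0.067.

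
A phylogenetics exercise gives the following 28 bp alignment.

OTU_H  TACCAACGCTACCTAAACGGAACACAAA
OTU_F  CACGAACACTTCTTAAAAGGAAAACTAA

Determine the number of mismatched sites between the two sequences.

8

Mismatches occur at site 1 (T/C), site 4 (C/G), site 8 (G/A), site 11 (A/T), site 13 (C/T), site 18 (C/A), site 23 (C/A), site 26 (A/T).
That gives 8 mismatches out of 28 aligned sites, so the Hamming distance is 8.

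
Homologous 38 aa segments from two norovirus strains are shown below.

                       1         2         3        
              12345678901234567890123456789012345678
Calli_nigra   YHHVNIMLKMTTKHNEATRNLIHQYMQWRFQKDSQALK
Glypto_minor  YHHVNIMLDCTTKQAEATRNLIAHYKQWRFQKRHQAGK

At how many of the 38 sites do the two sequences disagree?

Mismatches occur at site 9 (K→D), site 10 (M→C), site 14 (H→Q), site 15 (N→A), site 23 (H→A), site 24 (Q→H), site 26 (M→K), site 33 (D→R), site 34 (S→H), site 37 (L→G).
That gives 10 mismatches out of 38 aligned sites, so the Hamming distance is 10.

10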